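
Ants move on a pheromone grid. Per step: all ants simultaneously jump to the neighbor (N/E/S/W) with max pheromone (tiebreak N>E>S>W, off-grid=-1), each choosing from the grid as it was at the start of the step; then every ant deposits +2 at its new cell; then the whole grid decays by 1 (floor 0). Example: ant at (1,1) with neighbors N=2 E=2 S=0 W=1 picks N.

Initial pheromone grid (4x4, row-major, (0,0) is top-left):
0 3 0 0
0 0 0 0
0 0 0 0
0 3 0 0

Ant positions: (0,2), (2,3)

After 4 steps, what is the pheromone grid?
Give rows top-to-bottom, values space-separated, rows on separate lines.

After step 1: ants at (0,1),(1,3)
  0 4 0 0
  0 0 0 1
  0 0 0 0
  0 2 0 0
After step 2: ants at (0,2),(0,3)
  0 3 1 1
  0 0 0 0
  0 0 0 0
  0 1 0 0
After step 3: ants at (0,1),(0,2)
  0 4 2 0
  0 0 0 0
  0 0 0 0
  0 0 0 0
After step 4: ants at (0,2),(0,1)
  0 5 3 0
  0 0 0 0
  0 0 0 0
  0 0 0 0

0 5 3 0
0 0 0 0
0 0 0 0
0 0 0 0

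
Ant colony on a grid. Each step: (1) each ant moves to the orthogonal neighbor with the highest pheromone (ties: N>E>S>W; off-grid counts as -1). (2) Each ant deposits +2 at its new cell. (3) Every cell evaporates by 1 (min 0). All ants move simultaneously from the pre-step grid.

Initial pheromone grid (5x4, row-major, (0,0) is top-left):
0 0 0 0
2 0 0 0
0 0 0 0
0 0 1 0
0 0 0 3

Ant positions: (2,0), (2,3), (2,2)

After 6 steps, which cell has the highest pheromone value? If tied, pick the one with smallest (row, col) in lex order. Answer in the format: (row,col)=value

Answer: (1,0)=2

Derivation:
Step 1: ant0:(2,0)->N->(1,0) | ant1:(2,3)->N->(1,3) | ant2:(2,2)->S->(3,2)
  grid max=3 at (1,0)
Step 2: ant0:(1,0)->N->(0,0) | ant1:(1,3)->N->(0,3) | ant2:(3,2)->N->(2,2)
  grid max=2 at (1,0)
Step 3: ant0:(0,0)->S->(1,0) | ant1:(0,3)->S->(1,3) | ant2:(2,2)->S->(3,2)
  grid max=3 at (1,0)
Step 4: ant0:(1,0)->N->(0,0) | ant1:(1,3)->N->(0,3) | ant2:(3,2)->N->(2,2)
  grid max=2 at (1,0)
Step 5: ant0:(0,0)->S->(1,0) | ant1:(0,3)->S->(1,3) | ant2:(2,2)->S->(3,2)
  grid max=3 at (1,0)
Step 6: ant0:(1,0)->N->(0,0) | ant1:(1,3)->N->(0,3) | ant2:(3,2)->N->(2,2)
  grid max=2 at (1,0)
Final grid:
  1 0 0 1
  2 0 0 0
  0 0 1 0
  0 0 1 0
  0 0 0 0
Max pheromone 2 at (1,0)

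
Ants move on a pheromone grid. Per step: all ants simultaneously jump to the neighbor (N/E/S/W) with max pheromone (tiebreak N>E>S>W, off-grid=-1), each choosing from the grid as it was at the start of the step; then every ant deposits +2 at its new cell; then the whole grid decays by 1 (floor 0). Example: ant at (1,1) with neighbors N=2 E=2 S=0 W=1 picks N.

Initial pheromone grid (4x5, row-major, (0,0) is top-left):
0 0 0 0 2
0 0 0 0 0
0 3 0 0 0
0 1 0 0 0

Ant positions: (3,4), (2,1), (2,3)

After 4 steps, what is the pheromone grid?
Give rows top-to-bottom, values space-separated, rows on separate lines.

After step 1: ants at (2,4),(3,1),(1,3)
  0 0 0 0 1
  0 0 0 1 0
  0 2 0 0 1
  0 2 0 0 0
After step 2: ants at (1,4),(2,1),(0,3)
  0 0 0 1 0
  0 0 0 0 1
  0 3 0 0 0
  0 1 0 0 0
After step 3: ants at (0,4),(3,1),(0,4)
  0 0 0 0 3
  0 0 0 0 0
  0 2 0 0 0
  0 2 0 0 0
After step 4: ants at (1,4),(2,1),(1,4)
  0 0 0 0 2
  0 0 0 0 3
  0 3 0 0 0
  0 1 0 0 0

0 0 0 0 2
0 0 0 0 3
0 3 0 0 0
0 1 0 0 0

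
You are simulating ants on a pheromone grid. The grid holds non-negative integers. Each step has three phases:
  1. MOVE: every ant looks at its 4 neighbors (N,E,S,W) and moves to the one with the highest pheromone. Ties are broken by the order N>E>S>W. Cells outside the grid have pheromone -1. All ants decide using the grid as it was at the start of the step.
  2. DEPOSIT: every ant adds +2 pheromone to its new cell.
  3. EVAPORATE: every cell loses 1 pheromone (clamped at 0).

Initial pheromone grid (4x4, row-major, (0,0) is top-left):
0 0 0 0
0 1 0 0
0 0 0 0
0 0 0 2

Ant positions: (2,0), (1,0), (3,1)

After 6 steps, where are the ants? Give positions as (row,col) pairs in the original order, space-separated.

Step 1: ant0:(2,0)->N->(1,0) | ant1:(1,0)->E->(1,1) | ant2:(3,1)->N->(2,1)
  grid max=2 at (1,1)
Step 2: ant0:(1,0)->E->(1,1) | ant1:(1,1)->S->(2,1) | ant2:(2,1)->N->(1,1)
  grid max=5 at (1,1)
Step 3: ant0:(1,1)->S->(2,1) | ant1:(2,1)->N->(1,1) | ant2:(1,1)->S->(2,1)
  grid max=6 at (1,1)
Step 4: ant0:(2,1)->N->(1,1) | ant1:(1,1)->S->(2,1) | ant2:(2,1)->N->(1,1)
  grid max=9 at (1,1)
Step 5: ant0:(1,1)->S->(2,1) | ant1:(2,1)->N->(1,1) | ant2:(1,1)->S->(2,1)
  grid max=10 at (1,1)
Step 6: ant0:(2,1)->N->(1,1) | ant1:(1,1)->S->(2,1) | ant2:(2,1)->N->(1,1)
  grid max=13 at (1,1)

(1,1) (2,1) (1,1)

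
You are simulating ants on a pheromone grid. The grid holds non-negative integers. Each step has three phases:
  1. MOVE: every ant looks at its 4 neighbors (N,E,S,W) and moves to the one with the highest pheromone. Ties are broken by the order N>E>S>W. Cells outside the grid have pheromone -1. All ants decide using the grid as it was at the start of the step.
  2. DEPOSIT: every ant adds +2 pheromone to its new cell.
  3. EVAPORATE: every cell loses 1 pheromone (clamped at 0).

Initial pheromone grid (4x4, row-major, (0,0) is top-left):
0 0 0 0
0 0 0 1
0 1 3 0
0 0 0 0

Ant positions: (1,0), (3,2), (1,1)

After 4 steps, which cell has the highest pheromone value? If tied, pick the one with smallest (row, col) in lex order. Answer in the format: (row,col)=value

Answer: (2,2)=7

Derivation:
Step 1: ant0:(1,0)->N->(0,0) | ant1:(3,2)->N->(2,2) | ant2:(1,1)->S->(2,1)
  grid max=4 at (2,2)
Step 2: ant0:(0,0)->E->(0,1) | ant1:(2,2)->W->(2,1) | ant2:(2,1)->E->(2,2)
  grid max=5 at (2,2)
Step 3: ant0:(0,1)->E->(0,2) | ant1:(2,1)->E->(2,2) | ant2:(2,2)->W->(2,1)
  grid max=6 at (2,2)
Step 4: ant0:(0,2)->E->(0,3) | ant1:(2,2)->W->(2,1) | ant2:(2,1)->E->(2,2)
  grid max=7 at (2,2)
Final grid:
  0 0 0 1
  0 0 0 0
  0 5 7 0
  0 0 0 0
Max pheromone 7 at (2,2)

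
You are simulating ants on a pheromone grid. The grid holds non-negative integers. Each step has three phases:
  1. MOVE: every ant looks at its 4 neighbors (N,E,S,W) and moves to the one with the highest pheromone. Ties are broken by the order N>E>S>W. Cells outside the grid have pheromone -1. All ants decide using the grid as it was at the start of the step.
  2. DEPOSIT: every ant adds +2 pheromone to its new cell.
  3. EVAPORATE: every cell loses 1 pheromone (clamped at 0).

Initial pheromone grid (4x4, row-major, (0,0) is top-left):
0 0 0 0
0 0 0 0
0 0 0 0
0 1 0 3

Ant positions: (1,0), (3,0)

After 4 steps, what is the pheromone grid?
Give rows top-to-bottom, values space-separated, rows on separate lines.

After step 1: ants at (0,0),(3,1)
  1 0 0 0
  0 0 0 0
  0 0 0 0
  0 2 0 2
After step 2: ants at (0,1),(2,1)
  0 1 0 0
  0 0 0 0
  0 1 0 0
  0 1 0 1
After step 3: ants at (0,2),(3,1)
  0 0 1 0
  0 0 0 0
  0 0 0 0
  0 2 0 0
After step 4: ants at (0,3),(2,1)
  0 0 0 1
  0 0 0 0
  0 1 0 0
  0 1 0 0

0 0 0 1
0 0 0 0
0 1 0 0
0 1 0 0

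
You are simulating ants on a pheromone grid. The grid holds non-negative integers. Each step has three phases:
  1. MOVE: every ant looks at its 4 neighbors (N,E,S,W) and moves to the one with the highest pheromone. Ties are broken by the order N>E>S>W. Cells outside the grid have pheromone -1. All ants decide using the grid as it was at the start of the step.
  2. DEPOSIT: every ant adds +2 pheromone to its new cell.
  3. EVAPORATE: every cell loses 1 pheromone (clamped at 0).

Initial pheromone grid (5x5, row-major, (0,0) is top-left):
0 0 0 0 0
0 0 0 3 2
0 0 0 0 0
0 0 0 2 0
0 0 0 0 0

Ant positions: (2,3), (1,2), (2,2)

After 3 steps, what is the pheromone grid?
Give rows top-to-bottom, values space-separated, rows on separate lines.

After step 1: ants at (1,3),(1,3),(1,2)
  0 0 0 0 0
  0 0 1 6 1
  0 0 0 0 0
  0 0 0 1 0
  0 0 0 0 0
After step 2: ants at (1,4),(1,4),(1,3)
  0 0 0 0 0
  0 0 0 7 4
  0 0 0 0 0
  0 0 0 0 0
  0 0 0 0 0
After step 3: ants at (1,3),(1,3),(1,4)
  0 0 0 0 0
  0 0 0 10 5
  0 0 0 0 0
  0 0 0 0 0
  0 0 0 0 0

0 0 0 0 0
0 0 0 10 5
0 0 0 0 0
0 0 0 0 0
0 0 0 0 0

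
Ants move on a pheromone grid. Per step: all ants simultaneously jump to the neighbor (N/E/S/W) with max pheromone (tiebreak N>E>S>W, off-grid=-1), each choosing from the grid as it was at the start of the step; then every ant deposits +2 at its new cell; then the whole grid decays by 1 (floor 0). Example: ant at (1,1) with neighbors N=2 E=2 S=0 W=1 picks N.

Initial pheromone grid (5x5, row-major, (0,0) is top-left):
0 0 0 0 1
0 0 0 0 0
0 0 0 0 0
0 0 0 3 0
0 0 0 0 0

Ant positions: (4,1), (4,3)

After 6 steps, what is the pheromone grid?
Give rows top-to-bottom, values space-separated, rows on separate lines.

After step 1: ants at (3,1),(3,3)
  0 0 0 0 0
  0 0 0 0 0
  0 0 0 0 0
  0 1 0 4 0
  0 0 0 0 0
After step 2: ants at (2,1),(2,3)
  0 0 0 0 0
  0 0 0 0 0
  0 1 0 1 0
  0 0 0 3 0
  0 0 0 0 0
After step 3: ants at (1,1),(3,3)
  0 0 0 0 0
  0 1 0 0 0
  0 0 0 0 0
  0 0 0 4 0
  0 0 0 0 0
After step 4: ants at (0,1),(2,3)
  0 1 0 0 0
  0 0 0 0 0
  0 0 0 1 0
  0 0 0 3 0
  0 0 0 0 0
After step 5: ants at (0,2),(3,3)
  0 0 1 0 0
  0 0 0 0 0
  0 0 0 0 0
  0 0 0 4 0
  0 0 0 0 0
After step 6: ants at (0,3),(2,3)
  0 0 0 1 0
  0 0 0 0 0
  0 0 0 1 0
  0 0 0 3 0
  0 0 0 0 0

0 0 0 1 0
0 0 0 0 0
0 0 0 1 0
0 0 0 3 0
0 0 0 0 0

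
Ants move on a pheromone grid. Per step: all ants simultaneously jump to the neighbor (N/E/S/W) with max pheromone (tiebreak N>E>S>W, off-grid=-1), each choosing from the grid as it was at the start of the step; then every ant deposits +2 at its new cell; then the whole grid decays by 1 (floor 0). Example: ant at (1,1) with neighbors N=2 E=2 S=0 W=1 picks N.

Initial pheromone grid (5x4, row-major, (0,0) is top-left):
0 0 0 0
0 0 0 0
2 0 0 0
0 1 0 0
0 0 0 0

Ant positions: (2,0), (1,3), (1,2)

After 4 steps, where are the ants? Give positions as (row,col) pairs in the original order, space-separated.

Step 1: ant0:(2,0)->N->(1,0) | ant1:(1,3)->N->(0,3) | ant2:(1,2)->N->(0,2)
  grid max=1 at (0,2)
Step 2: ant0:(1,0)->S->(2,0) | ant1:(0,3)->W->(0,2) | ant2:(0,2)->E->(0,3)
  grid max=2 at (0,2)
Step 3: ant0:(2,0)->N->(1,0) | ant1:(0,2)->E->(0,3) | ant2:(0,3)->W->(0,2)
  grid max=3 at (0,2)
Step 4: ant0:(1,0)->S->(2,0) | ant1:(0,3)->W->(0,2) | ant2:(0,2)->E->(0,3)
  grid max=4 at (0,2)

(2,0) (0,2) (0,3)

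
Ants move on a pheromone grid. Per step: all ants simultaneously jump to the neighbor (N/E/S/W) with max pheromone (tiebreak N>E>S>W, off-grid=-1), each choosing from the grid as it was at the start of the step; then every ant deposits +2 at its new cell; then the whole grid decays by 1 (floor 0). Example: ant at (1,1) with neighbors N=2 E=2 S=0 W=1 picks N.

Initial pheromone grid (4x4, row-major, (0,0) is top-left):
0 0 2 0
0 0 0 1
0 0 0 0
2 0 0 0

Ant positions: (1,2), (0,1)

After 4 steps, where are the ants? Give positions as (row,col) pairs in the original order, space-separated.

Step 1: ant0:(1,2)->N->(0,2) | ant1:(0,1)->E->(0,2)
  grid max=5 at (0,2)
Step 2: ant0:(0,2)->E->(0,3) | ant1:(0,2)->E->(0,3)
  grid max=4 at (0,2)
Step 3: ant0:(0,3)->W->(0,2) | ant1:(0,3)->W->(0,2)
  grid max=7 at (0,2)
Step 4: ant0:(0,2)->E->(0,3) | ant1:(0,2)->E->(0,3)
  grid max=6 at (0,2)

(0,3) (0,3)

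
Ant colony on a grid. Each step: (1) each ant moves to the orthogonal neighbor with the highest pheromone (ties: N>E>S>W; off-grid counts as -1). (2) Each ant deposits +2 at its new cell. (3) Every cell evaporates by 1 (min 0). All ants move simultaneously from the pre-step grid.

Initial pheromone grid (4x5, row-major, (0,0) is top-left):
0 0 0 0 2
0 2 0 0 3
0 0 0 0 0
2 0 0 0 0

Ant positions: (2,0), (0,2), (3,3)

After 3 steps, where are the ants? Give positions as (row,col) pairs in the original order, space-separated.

Step 1: ant0:(2,0)->S->(3,0) | ant1:(0,2)->E->(0,3) | ant2:(3,3)->N->(2,3)
  grid max=3 at (3,0)
Step 2: ant0:(3,0)->N->(2,0) | ant1:(0,3)->E->(0,4) | ant2:(2,3)->N->(1,3)
  grid max=2 at (0,4)
Step 3: ant0:(2,0)->S->(3,0) | ant1:(0,4)->S->(1,4) | ant2:(1,3)->E->(1,4)
  grid max=4 at (1,4)

(3,0) (1,4) (1,4)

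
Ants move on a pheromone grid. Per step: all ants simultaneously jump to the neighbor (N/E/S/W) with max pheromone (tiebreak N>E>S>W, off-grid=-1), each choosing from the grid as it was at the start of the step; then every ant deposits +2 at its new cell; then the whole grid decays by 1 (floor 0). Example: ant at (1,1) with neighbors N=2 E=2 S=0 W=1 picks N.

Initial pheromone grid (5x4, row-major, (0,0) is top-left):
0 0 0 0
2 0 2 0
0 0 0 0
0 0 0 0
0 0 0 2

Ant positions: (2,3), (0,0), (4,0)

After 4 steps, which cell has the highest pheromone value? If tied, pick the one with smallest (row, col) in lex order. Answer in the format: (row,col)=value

Step 1: ant0:(2,3)->N->(1,3) | ant1:(0,0)->S->(1,0) | ant2:(4,0)->N->(3,0)
  grid max=3 at (1,0)
Step 2: ant0:(1,3)->W->(1,2) | ant1:(1,0)->N->(0,0) | ant2:(3,0)->N->(2,0)
  grid max=2 at (1,0)
Step 3: ant0:(1,2)->N->(0,2) | ant1:(0,0)->S->(1,0) | ant2:(2,0)->N->(1,0)
  grid max=5 at (1,0)
Step 4: ant0:(0,2)->S->(1,2) | ant1:(1,0)->N->(0,0) | ant2:(1,0)->N->(0,0)
  grid max=4 at (1,0)
Final grid:
  3 0 0 0
  4 0 2 0
  0 0 0 0
  0 0 0 0
  0 0 0 0
Max pheromone 4 at (1,0)

Answer: (1,0)=4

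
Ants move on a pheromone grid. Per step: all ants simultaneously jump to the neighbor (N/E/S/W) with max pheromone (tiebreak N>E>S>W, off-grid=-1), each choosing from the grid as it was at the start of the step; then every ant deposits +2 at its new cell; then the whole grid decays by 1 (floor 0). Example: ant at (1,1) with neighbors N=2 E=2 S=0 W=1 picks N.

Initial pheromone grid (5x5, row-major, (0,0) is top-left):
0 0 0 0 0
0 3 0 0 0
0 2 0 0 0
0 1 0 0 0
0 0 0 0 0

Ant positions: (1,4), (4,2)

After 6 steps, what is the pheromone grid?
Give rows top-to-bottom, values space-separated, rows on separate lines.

After step 1: ants at (0,4),(3,2)
  0 0 0 0 1
  0 2 0 0 0
  0 1 0 0 0
  0 0 1 0 0
  0 0 0 0 0
After step 2: ants at (1,4),(2,2)
  0 0 0 0 0
  0 1 0 0 1
  0 0 1 0 0
  0 0 0 0 0
  0 0 0 0 0
After step 3: ants at (0,4),(1,2)
  0 0 0 0 1
  0 0 1 0 0
  0 0 0 0 0
  0 0 0 0 0
  0 0 0 0 0
After step 4: ants at (1,4),(0,2)
  0 0 1 0 0
  0 0 0 0 1
  0 0 0 0 0
  0 0 0 0 0
  0 0 0 0 0
After step 5: ants at (0,4),(0,3)
  0 0 0 1 1
  0 0 0 0 0
  0 0 0 0 0
  0 0 0 0 0
  0 0 0 0 0
After step 6: ants at (0,3),(0,4)
  0 0 0 2 2
  0 0 0 0 0
  0 0 0 0 0
  0 0 0 0 0
  0 0 0 0 0

0 0 0 2 2
0 0 0 0 0
0 0 0 0 0
0 0 0 0 0
0 0 0 0 0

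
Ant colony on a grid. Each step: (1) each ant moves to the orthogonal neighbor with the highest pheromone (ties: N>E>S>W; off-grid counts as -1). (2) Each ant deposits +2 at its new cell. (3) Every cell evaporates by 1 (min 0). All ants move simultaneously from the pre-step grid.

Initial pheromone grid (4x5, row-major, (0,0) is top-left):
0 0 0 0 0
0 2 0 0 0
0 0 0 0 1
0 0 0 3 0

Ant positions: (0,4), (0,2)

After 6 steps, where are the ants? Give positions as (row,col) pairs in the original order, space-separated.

Step 1: ant0:(0,4)->S->(1,4) | ant1:(0,2)->E->(0,3)
  grid max=2 at (3,3)
Step 2: ant0:(1,4)->N->(0,4) | ant1:(0,3)->E->(0,4)
  grid max=3 at (0,4)
Step 3: ant0:(0,4)->S->(1,4) | ant1:(0,4)->S->(1,4)
  grid max=3 at (1,4)
Step 4: ant0:(1,4)->N->(0,4) | ant1:(1,4)->N->(0,4)
  grid max=5 at (0,4)
Step 5: ant0:(0,4)->S->(1,4) | ant1:(0,4)->S->(1,4)
  grid max=5 at (1,4)
Step 6: ant0:(1,4)->N->(0,4) | ant1:(1,4)->N->(0,4)
  grid max=7 at (0,4)

(0,4) (0,4)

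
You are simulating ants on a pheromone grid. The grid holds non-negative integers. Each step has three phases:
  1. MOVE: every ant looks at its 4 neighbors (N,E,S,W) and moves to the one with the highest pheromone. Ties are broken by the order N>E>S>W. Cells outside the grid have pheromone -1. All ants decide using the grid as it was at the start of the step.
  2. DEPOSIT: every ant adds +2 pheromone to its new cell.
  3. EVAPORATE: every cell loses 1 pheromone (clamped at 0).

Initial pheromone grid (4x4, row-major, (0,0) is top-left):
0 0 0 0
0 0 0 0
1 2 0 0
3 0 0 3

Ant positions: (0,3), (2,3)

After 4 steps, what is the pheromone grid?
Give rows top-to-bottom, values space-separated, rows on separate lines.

After step 1: ants at (1,3),(3,3)
  0 0 0 0
  0 0 0 1
  0 1 0 0
  2 0 0 4
After step 2: ants at (0,3),(2,3)
  0 0 0 1
  0 0 0 0
  0 0 0 1
  1 0 0 3
After step 3: ants at (1,3),(3,3)
  0 0 0 0
  0 0 0 1
  0 0 0 0
  0 0 0 4
After step 4: ants at (0,3),(2,3)
  0 0 0 1
  0 0 0 0
  0 0 0 1
  0 0 0 3

0 0 0 1
0 0 0 0
0 0 0 1
0 0 0 3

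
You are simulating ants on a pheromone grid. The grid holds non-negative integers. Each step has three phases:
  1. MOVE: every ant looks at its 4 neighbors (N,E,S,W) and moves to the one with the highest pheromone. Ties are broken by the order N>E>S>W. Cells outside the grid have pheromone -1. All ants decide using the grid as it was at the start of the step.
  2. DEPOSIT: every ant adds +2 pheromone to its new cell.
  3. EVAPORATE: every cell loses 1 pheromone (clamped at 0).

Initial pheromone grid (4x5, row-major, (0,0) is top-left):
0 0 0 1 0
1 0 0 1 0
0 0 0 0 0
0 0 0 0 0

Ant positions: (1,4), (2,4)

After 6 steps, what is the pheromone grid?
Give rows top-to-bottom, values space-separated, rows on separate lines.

After step 1: ants at (1,3),(1,4)
  0 0 0 0 0
  0 0 0 2 1
  0 0 0 0 0
  0 0 0 0 0
After step 2: ants at (1,4),(1,3)
  0 0 0 0 0
  0 0 0 3 2
  0 0 0 0 0
  0 0 0 0 0
After step 3: ants at (1,3),(1,4)
  0 0 0 0 0
  0 0 0 4 3
  0 0 0 0 0
  0 0 0 0 0
After step 4: ants at (1,4),(1,3)
  0 0 0 0 0
  0 0 0 5 4
  0 0 0 0 0
  0 0 0 0 0
After step 5: ants at (1,3),(1,4)
  0 0 0 0 0
  0 0 0 6 5
  0 0 0 0 0
  0 0 0 0 0
After step 6: ants at (1,4),(1,3)
  0 0 0 0 0
  0 0 0 7 6
  0 0 0 0 0
  0 0 0 0 0

0 0 0 0 0
0 0 0 7 6
0 0 0 0 0
0 0 0 0 0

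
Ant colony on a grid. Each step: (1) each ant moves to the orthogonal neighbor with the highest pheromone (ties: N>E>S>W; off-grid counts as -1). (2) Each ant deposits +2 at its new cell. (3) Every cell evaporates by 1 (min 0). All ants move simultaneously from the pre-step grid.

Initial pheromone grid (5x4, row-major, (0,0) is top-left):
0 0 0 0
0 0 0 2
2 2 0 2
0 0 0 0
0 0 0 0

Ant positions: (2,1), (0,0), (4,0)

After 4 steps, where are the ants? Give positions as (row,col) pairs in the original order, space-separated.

Step 1: ant0:(2,1)->W->(2,0) | ant1:(0,0)->E->(0,1) | ant2:(4,0)->N->(3,0)
  grid max=3 at (2,0)
Step 2: ant0:(2,0)->E->(2,1) | ant1:(0,1)->E->(0,2) | ant2:(3,0)->N->(2,0)
  grid max=4 at (2,0)
Step 3: ant0:(2,1)->W->(2,0) | ant1:(0,2)->E->(0,3) | ant2:(2,0)->E->(2,1)
  grid max=5 at (2,0)
Step 4: ant0:(2,0)->E->(2,1) | ant1:(0,3)->S->(1,3) | ant2:(2,1)->W->(2,0)
  grid max=6 at (2,0)

(2,1) (1,3) (2,0)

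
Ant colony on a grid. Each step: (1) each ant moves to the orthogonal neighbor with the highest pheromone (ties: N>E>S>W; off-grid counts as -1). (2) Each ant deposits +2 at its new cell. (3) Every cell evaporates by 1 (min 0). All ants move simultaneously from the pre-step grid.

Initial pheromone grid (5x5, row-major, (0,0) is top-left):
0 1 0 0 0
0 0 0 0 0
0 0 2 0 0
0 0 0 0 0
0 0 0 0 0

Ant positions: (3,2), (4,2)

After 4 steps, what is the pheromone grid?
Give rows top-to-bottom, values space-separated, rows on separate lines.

After step 1: ants at (2,2),(3,2)
  0 0 0 0 0
  0 0 0 0 0
  0 0 3 0 0
  0 0 1 0 0
  0 0 0 0 0
After step 2: ants at (3,2),(2,2)
  0 0 0 0 0
  0 0 0 0 0
  0 0 4 0 0
  0 0 2 0 0
  0 0 0 0 0
After step 3: ants at (2,2),(3,2)
  0 0 0 0 0
  0 0 0 0 0
  0 0 5 0 0
  0 0 3 0 0
  0 0 0 0 0
After step 4: ants at (3,2),(2,2)
  0 0 0 0 0
  0 0 0 0 0
  0 0 6 0 0
  0 0 4 0 0
  0 0 0 0 0

0 0 0 0 0
0 0 0 0 0
0 0 6 0 0
0 0 4 0 0
0 0 0 0 0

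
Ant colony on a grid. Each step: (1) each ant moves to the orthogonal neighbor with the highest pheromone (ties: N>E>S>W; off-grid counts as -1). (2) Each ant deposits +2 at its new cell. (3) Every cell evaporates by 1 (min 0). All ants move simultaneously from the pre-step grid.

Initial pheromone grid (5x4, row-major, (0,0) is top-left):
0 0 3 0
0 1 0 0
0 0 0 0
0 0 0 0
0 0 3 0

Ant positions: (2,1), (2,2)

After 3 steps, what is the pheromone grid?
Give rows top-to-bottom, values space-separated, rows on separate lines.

After step 1: ants at (1,1),(1,2)
  0 0 2 0
  0 2 1 0
  0 0 0 0
  0 0 0 0
  0 0 2 0
After step 2: ants at (1,2),(0,2)
  0 0 3 0
  0 1 2 0
  0 0 0 0
  0 0 0 0
  0 0 1 0
After step 3: ants at (0,2),(1,2)
  0 0 4 0
  0 0 3 0
  0 0 0 0
  0 0 0 0
  0 0 0 0

0 0 4 0
0 0 3 0
0 0 0 0
0 0 0 0
0 0 0 0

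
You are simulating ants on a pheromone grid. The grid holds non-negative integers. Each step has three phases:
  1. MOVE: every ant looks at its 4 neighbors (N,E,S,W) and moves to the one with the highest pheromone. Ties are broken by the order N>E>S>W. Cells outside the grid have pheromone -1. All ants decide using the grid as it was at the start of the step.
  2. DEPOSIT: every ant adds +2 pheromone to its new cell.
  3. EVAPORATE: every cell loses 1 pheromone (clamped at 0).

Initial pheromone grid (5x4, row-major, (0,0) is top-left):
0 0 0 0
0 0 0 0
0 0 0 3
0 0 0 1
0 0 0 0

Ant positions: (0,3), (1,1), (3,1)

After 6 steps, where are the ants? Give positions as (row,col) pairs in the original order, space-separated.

Step 1: ant0:(0,3)->S->(1,3) | ant1:(1,1)->N->(0,1) | ant2:(3,1)->N->(2,1)
  grid max=2 at (2,3)
Step 2: ant0:(1,3)->S->(2,3) | ant1:(0,1)->E->(0,2) | ant2:(2,1)->N->(1,1)
  grid max=3 at (2,3)
Step 3: ant0:(2,3)->N->(1,3) | ant1:(0,2)->E->(0,3) | ant2:(1,1)->N->(0,1)
  grid max=2 at (2,3)
Step 4: ant0:(1,3)->S->(2,3) | ant1:(0,3)->S->(1,3) | ant2:(0,1)->E->(0,2)
  grid max=3 at (2,3)
Step 5: ant0:(2,3)->N->(1,3) | ant1:(1,3)->S->(2,3) | ant2:(0,2)->E->(0,3)
  grid max=4 at (2,3)
Step 6: ant0:(1,3)->S->(2,3) | ant1:(2,3)->N->(1,3) | ant2:(0,3)->S->(1,3)
  grid max=6 at (1,3)

(2,3) (1,3) (1,3)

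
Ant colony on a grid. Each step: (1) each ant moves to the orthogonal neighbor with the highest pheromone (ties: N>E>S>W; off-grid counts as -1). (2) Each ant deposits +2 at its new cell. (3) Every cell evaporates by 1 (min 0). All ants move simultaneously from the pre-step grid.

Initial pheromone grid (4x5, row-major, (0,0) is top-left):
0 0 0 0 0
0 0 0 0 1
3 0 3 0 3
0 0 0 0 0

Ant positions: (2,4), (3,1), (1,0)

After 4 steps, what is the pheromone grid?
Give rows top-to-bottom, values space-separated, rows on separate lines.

After step 1: ants at (1,4),(2,1),(2,0)
  0 0 0 0 0
  0 0 0 0 2
  4 1 2 0 2
  0 0 0 0 0
After step 2: ants at (2,4),(2,0),(2,1)
  0 0 0 0 0
  0 0 0 0 1
  5 2 1 0 3
  0 0 0 0 0
After step 3: ants at (1,4),(2,1),(2,0)
  0 0 0 0 0
  0 0 0 0 2
  6 3 0 0 2
  0 0 0 0 0
After step 4: ants at (2,4),(2,0),(2,1)
  0 0 0 0 0
  0 0 0 0 1
  7 4 0 0 3
  0 0 0 0 0

0 0 0 0 0
0 0 0 0 1
7 4 0 0 3
0 0 0 0 0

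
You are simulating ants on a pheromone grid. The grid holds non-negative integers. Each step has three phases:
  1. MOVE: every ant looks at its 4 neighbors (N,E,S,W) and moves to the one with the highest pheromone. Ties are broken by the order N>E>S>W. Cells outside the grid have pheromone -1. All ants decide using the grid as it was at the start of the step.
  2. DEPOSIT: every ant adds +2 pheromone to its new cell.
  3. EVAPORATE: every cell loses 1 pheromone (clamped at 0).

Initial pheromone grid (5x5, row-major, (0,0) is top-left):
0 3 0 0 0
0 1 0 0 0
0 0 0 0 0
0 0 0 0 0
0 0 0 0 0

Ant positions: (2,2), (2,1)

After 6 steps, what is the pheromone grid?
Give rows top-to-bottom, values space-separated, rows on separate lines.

After step 1: ants at (1,2),(1,1)
  0 2 0 0 0
  0 2 1 0 0
  0 0 0 0 0
  0 0 0 0 0
  0 0 0 0 0
After step 2: ants at (1,1),(0,1)
  0 3 0 0 0
  0 3 0 0 0
  0 0 0 0 0
  0 0 0 0 0
  0 0 0 0 0
After step 3: ants at (0,1),(1,1)
  0 4 0 0 0
  0 4 0 0 0
  0 0 0 0 0
  0 0 0 0 0
  0 0 0 0 0
After step 4: ants at (1,1),(0,1)
  0 5 0 0 0
  0 5 0 0 0
  0 0 0 0 0
  0 0 0 0 0
  0 0 0 0 0
After step 5: ants at (0,1),(1,1)
  0 6 0 0 0
  0 6 0 0 0
  0 0 0 0 0
  0 0 0 0 0
  0 0 0 0 0
After step 6: ants at (1,1),(0,1)
  0 7 0 0 0
  0 7 0 0 0
  0 0 0 0 0
  0 0 0 0 0
  0 0 0 0 0

0 7 0 0 0
0 7 0 0 0
0 0 0 0 0
0 0 0 0 0
0 0 0 0 0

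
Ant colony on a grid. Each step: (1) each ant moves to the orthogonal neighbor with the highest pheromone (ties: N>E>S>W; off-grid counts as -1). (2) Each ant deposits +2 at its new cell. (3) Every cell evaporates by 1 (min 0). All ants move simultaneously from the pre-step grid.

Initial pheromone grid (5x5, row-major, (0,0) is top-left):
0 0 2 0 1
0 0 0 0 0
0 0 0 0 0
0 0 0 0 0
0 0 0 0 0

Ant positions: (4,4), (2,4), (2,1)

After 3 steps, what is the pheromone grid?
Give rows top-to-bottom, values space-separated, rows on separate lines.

After step 1: ants at (3,4),(1,4),(1,1)
  0 0 1 0 0
  0 1 0 0 1
  0 0 0 0 0
  0 0 0 0 1
  0 0 0 0 0
After step 2: ants at (2,4),(0,4),(0,1)
  0 1 0 0 1
  0 0 0 0 0
  0 0 0 0 1
  0 0 0 0 0
  0 0 0 0 0
After step 3: ants at (1,4),(1,4),(0,2)
  0 0 1 0 0
  0 0 0 0 3
  0 0 0 0 0
  0 0 0 0 0
  0 0 0 0 0

0 0 1 0 0
0 0 0 0 3
0 0 0 0 0
0 0 0 0 0
0 0 0 0 0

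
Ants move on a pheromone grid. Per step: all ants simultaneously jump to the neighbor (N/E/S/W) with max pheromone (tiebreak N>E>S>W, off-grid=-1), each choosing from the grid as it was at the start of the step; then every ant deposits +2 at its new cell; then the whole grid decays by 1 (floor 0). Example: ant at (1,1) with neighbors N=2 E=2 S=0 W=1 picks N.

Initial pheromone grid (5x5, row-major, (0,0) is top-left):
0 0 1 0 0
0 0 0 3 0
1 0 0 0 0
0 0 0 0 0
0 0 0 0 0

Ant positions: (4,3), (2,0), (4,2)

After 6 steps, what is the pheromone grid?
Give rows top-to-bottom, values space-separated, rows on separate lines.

After step 1: ants at (3,3),(1,0),(3,2)
  0 0 0 0 0
  1 0 0 2 0
  0 0 0 0 0
  0 0 1 1 0
  0 0 0 0 0
After step 2: ants at (3,2),(0,0),(3,3)
  1 0 0 0 0
  0 0 0 1 0
  0 0 0 0 0
  0 0 2 2 0
  0 0 0 0 0
After step 3: ants at (3,3),(0,1),(3,2)
  0 1 0 0 0
  0 0 0 0 0
  0 0 0 0 0
  0 0 3 3 0
  0 0 0 0 0
After step 4: ants at (3,2),(0,2),(3,3)
  0 0 1 0 0
  0 0 0 0 0
  0 0 0 0 0
  0 0 4 4 0
  0 0 0 0 0
After step 5: ants at (3,3),(0,3),(3,2)
  0 0 0 1 0
  0 0 0 0 0
  0 0 0 0 0
  0 0 5 5 0
  0 0 0 0 0
After step 6: ants at (3,2),(0,4),(3,3)
  0 0 0 0 1
  0 0 0 0 0
  0 0 0 0 0
  0 0 6 6 0
  0 0 0 0 0

0 0 0 0 1
0 0 0 0 0
0 0 0 0 0
0 0 6 6 0
0 0 0 0 0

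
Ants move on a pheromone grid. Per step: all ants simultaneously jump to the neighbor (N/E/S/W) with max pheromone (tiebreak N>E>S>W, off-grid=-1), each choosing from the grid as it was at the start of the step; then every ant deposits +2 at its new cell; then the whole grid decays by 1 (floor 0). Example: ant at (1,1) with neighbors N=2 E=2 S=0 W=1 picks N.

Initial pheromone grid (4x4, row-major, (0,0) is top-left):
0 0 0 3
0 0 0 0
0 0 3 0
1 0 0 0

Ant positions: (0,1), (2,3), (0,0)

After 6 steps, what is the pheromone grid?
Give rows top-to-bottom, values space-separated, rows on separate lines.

After step 1: ants at (0,2),(2,2),(0,1)
  0 1 1 2
  0 0 0 0
  0 0 4 0
  0 0 0 0
After step 2: ants at (0,3),(1,2),(0,2)
  0 0 2 3
  0 0 1 0
  0 0 3 0
  0 0 0 0
After step 3: ants at (0,2),(2,2),(0,3)
  0 0 3 4
  0 0 0 0
  0 0 4 0
  0 0 0 0
After step 4: ants at (0,3),(1,2),(0,2)
  0 0 4 5
  0 0 1 0
  0 0 3 0
  0 0 0 0
After step 5: ants at (0,2),(0,2),(0,3)
  0 0 7 6
  0 0 0 0
  0 0 2 0
  0 0 0 0
After step 6: ants at (0,3),(0,3),(0,2)
  0 0 8 9
  0 0 0 0
  0 0 1 0
  0 0 0 0

0 0 8 9
0 0 0 0
0 0 1 0
0 0 0 0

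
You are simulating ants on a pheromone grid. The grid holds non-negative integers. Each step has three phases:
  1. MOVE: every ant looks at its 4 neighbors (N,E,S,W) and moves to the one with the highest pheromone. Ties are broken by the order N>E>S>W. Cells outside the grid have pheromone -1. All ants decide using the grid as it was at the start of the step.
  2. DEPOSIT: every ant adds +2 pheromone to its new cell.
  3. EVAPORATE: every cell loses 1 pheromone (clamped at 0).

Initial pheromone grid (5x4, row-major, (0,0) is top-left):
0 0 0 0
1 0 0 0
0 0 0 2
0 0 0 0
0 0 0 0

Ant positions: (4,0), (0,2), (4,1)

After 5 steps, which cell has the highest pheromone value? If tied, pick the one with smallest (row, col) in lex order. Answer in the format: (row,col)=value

Step 1: ant0:(4,0)->N->(3,0) | ant1:(0,2)->E->(0,3) | ant2:(4,1)->N->(3,1)
  grid max=1 at (0,3)
Step 2: ant0:(3,0)->E->(3,1) | ant1:(0,3)->S->(1,3) | ant2:(3,1)->W->(3,0)
  grid max=2 at (3,0)
Step 3: ant0:(3,1)->W->(3,0) | ant1:(1,3)->N->(0,3) | ant2:(3,0)->E->(3,1)
  grid max=3 at (3,0)
Step 4: ant0:(3,0)->E->(3,1) | ant1:(0,3)->S->(1,3) | ant2:(3,1)->W->(3,0)
  grid max=4 at (3,0)
Step 5: ant0:(3,1)->W->(3,0) | ant1:(1,3)->N->(0,3) | ant2:(3,0)->E->(3,1)
  grid max=5 at (3,0)
Final grid:
  0 0 0 1
  0 0 0 0
  0 0 0 0
  5 5 0 0
  0 0 0 0
Max pheromone 5 at (3,0)

Answer: (3,0)=5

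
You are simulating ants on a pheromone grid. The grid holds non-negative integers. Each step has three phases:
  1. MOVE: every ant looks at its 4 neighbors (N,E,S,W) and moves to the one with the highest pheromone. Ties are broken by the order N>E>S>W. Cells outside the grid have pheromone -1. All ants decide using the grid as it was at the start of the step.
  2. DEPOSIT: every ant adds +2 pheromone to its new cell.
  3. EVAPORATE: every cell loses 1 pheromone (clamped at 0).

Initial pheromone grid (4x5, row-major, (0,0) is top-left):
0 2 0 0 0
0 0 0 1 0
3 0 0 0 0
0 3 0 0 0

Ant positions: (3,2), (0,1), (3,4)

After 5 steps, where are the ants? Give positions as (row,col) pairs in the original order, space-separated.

Step 1: ant0:(3,2)->W->(3,1) | ant1:(0,1)->E->(0,2) | ant2:(3,4)->N->(2,4)
  grid max=4 at (3,1)
Step 2: ant0:(3,1)->N->(2,1) | ant1:(0,2)->W->(0,1) | ant2:(2,4)->N->(1,4)
  grid max=3 at (3,1)
Step 3: ant0:(2,1)->S->(3,1) | ant1:(0,1)->E->(0,2) | ant2:(1,4)->N->(0,4)
  grid max=4 at (3,1)
Step 4: ant0:(3,1)->N->(2,1) | ant1:(0,2)->W->(0,1) | ant2:(0,4)->S->(1,4)
  grid max=3 at (3,1)
Step 5: ant0:(2,1)->S->(3,1) | ant1:(0,1)->E->(0,2) | ant2:(1,4)->N->(0,4)
  grid max=4 at (3,1)

(3,1) (0,2) (0,4)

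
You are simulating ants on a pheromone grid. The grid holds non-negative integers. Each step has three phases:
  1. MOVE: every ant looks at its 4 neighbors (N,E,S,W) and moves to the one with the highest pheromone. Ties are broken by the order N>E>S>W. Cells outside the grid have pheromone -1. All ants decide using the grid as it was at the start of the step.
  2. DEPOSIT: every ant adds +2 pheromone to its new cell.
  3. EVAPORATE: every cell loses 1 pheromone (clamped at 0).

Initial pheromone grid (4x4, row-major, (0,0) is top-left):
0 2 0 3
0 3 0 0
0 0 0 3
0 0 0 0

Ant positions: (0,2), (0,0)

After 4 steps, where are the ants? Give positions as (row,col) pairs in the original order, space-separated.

Step 1: ant0:(0,2)->E->(0,3) | ant1:(0,0)->E->(0,1)
  grid max=4 at (0,3)
Step 2: ant0:(0,3)->S->(1,3) | ant1:(0,1)->S->(1,1)
  grid max=3 at (0,3)
Step 3: ant0:(1,3)->N->(0,3) | ant1:(1,1)->N->(0,1)
  grid max=4 at (0,3)
Step 4: ant0:(0,3)->S->(1,3) | ant1:(0,1)->S->(1,1)
  grid max=3 at (0,3)

(1,3) (1,1)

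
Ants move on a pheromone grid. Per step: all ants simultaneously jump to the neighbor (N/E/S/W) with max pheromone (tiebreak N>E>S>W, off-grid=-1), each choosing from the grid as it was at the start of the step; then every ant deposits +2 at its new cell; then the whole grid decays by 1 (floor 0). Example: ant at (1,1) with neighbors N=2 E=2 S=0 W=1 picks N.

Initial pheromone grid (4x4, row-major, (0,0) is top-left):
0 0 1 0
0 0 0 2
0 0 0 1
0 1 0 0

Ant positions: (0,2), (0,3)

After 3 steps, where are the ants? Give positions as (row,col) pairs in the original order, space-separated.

Step 1: ant0:(0,2)->E->(0,3) | ant1:(0,3)->S->(1,3)
  grid max=3 at (1,3)
Step 2: ant0:(0,3)->S->(1,3) | ant1:(1,3)->N->(0,3)
  grid max=4 at (1,3)
Step 3: ant0:(1,3)->N->(0,3) | ant1:(0,3)->S->(1,3)
  grid max=5 at (1,3)

(0,3) (1,3)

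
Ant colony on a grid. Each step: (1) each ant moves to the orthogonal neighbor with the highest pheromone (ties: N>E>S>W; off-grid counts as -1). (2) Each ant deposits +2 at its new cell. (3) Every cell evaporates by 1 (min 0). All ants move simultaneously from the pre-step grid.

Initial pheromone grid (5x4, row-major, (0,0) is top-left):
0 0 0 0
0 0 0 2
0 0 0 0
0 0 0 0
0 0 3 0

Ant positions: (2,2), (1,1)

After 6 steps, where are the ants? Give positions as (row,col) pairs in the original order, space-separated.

Step 1: ant0:(2,2)->N->(1,2) | ant1:(1,1)->N->(0,1)
  grid max=2 at (4,2)
Step 2: ant0:(1,2)->E->(1,3) | ant1:(0,1)->E->(0,2)
  grid max=2 at (1,3)
Step 3: ant0:(1,3)->N->(0,3) | ant1:(0,2)->E->(0,3)
  grid max=3 at (0,3)
Step 4: ant0:(0,3)->S->(1,3) | ant1:(0,3)->S->(1,3)
  grid max=4 at (1,3)
Step 5: ant0:(1,3)->N->(0,3) | ant1:(1,3)->N->(0,3)
  grid max=5 at (0,3)
Step 6: ant0:(0,3)->S->(1,3) | ant1:(0,3)->S->(1,3)
  grid max=6 at (1,3)

(1,3) (1,3)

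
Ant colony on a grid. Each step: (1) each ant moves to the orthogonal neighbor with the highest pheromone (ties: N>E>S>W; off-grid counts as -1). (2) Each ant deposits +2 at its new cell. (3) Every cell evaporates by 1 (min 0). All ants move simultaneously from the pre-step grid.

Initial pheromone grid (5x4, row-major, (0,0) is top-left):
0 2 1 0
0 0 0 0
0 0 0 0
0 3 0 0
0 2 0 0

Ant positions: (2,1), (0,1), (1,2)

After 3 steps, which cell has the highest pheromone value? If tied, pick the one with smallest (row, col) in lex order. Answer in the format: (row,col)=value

Answer: (0,2)=6

Derivation:
Step 1: ant0:(2,1)->S->(3,1) | ant1:(0,1)->E->(0,2) | ant2:(1,2)->N->(0,2)
  grid max=4 at (0,2)
Step 2: ant0:(3,1)->S->(4,1) | ant1:(0,2)->W->(0,1) | ant2:(0,2)->W->(0,1)
  grid max=4 at (0,1)
Step 3: ant0:(4,1)->N->(3,1) | ant1:(0,1)->E->(0,2) | ant2:(0,1)->E->(0,2)
  grid max=6 at (0,2)
Final grid:
  0 3 6 0
  0 0 0 0
  0 0 0 0
  0 4 0 0
  0 1 0 0
Max pheromone 6 at (0,2)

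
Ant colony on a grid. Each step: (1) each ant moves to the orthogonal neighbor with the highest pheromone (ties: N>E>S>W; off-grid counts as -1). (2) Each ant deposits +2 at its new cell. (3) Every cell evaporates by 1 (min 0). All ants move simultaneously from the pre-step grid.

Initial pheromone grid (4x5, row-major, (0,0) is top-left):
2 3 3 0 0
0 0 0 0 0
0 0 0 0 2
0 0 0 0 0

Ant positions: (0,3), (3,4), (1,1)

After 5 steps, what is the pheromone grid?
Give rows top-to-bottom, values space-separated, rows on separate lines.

After step 1: ants at (0,2),(2,4),(0,1)
  1 4 4 0 0
  0 0 0 0 0
  0 0 0 0 3
  0 0 0 0 0
After step 2: ants at (0,1),(1,4),(0,2)
  0 5 5 0 0
  0 0 0 0 1
  0 0 0 0 2
  0 0 0 0 0
After step 3: ants at (0,2),(2,4),(0,1)
  0 6 6 0 0
  0 0 0 0 0
  0 0 0 0 3
  0 0 0 0 0
After step 4: ants at (0,1),(1,4),(0,2)
  0 7 7 0 0
  0 0 0 0 1
  0 0 0 0 2
  0 0 0 0 0
After step 5: ants at (0,2),(2,4),(0,1)
  0 8 8 0 0
  0 0 0 0 0
  0 0 0 0 3
  0 0 0 0 0

0 8 8 0 0
0 0 0 0 0
0 0 0 0 3
0 0 0 0 0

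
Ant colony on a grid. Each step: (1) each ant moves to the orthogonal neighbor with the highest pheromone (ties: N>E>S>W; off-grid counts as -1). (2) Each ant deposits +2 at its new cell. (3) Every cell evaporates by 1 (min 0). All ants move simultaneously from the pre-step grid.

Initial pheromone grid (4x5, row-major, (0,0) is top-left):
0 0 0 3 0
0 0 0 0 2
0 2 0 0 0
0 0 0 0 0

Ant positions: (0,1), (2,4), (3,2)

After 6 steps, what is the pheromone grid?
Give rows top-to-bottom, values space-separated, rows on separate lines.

After step 1: ants at (0,2),(1,4),(2,2)
  0 0 1 2 0
  0 0 0 0 3
  0 1 1 0 0
  0 0 0 0 0
After step 2: ants at (0,3),(0,4),(2,1)
  0 0 0 3 1
  0 0 0 0 2
  0 2 0 0 0
  0 0 0 0 0
After step 3: ants at (0,4),(0,3),(1,1)
  0 0 0 4 2
  0 1 0 0 1
  0 1 0 0 0
  0 0 0 0 0
After step 4: ants at (0,3),(0,4),(2,1)
  0 0 0 5 3
  0 0 0 0 0
  0 2 0 0 0
  0 0 0 0 0
After step 5: ants at (0,4),(0,3),(1,1)
  0 0 0 6 4
  0 1 0 0 0
  0 1 0 0 0
  0 0 0 0 0
After step 6: ants at (0,3),(0,4),(2,1)
  0 0 0 7 5
  0 0 0 0 0
  0 2 0 0 0
  0 0 0 0 0

0 0 0 7 5
0 0 0 0 0
0 2 0 0 0
0 0 0 0 0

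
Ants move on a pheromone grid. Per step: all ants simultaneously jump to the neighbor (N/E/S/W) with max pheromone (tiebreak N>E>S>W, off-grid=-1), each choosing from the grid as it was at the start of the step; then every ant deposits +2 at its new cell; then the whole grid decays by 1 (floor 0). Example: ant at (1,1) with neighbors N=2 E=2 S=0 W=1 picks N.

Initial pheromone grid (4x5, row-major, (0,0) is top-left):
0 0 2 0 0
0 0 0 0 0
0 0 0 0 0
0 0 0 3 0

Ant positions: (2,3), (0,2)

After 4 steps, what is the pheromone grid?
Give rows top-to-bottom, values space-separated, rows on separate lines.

After step 1: ants at (3,3),(0,3)
  0 0 1 1 0
  0 0 0 0 0
  0 0 0 0 0
  0 0 0 4 0
After step 2: ants at (2,3),(0,2)
  0 0 2 0 0
  0 0 0 0 0
  0 0 0 1 0
  0 0 0 3 0
After step 3: ants at (3,3),(0,3)
  0 0 1 1 0
  0 0 0 0 0
  0 0 0 0 0
  0 0 0 4 0
After step 4: ants at (2,3),(0,2)
  0 0 2 0 0
  0 0 0 0 0
  0 0 0 1 0
  0 0 0 3 0

0 0 2 0 0
0 0 0 0 0
0 0 0 1 0
0 0 0 3 0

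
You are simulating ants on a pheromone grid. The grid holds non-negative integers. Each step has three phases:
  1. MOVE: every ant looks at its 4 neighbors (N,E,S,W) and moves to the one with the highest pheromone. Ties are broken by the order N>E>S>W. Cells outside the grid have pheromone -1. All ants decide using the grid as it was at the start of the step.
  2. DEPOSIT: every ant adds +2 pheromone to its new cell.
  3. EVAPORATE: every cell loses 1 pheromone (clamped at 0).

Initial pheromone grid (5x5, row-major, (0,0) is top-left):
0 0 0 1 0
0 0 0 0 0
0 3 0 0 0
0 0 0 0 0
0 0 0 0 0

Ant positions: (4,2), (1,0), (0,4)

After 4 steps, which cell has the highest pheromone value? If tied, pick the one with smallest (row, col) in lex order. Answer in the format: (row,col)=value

Step 1: ant0:(4,2)->N->(3,2) | ant1:(1,0)->N->(0,0) | ant2:(0,4)->W->(0,3)
  grid max=2 at (0,3)
Step 2: ant0:(3,2)->N->(2,2) | ant1:(0,0)->E->(0,1) | ant2:(0,3)->E->(0,4)
  grid max=1 at (0,1)
Step 3: ant0:(2,2)->W->(2,1) | ant1:(0,1)->E->(0,2) | ant2:(0,4)->W->(0,3)
  grid max=2 at (0,3)
Step 4: ant0:(2,1)->N->(1,1) | ant1:(0,2)->E->(0,3) | ant2:(0,3)->W->(0,2)
  grid max=3 at (0,3)
Final grid:
  0 0 2 3 0
  0 1 0 0 0
  0 1 0 0 0
  0 0 0 0 0
  0 0 0 0 0
Max pheromone 3 at (0,3)

Answer: (0,3)=3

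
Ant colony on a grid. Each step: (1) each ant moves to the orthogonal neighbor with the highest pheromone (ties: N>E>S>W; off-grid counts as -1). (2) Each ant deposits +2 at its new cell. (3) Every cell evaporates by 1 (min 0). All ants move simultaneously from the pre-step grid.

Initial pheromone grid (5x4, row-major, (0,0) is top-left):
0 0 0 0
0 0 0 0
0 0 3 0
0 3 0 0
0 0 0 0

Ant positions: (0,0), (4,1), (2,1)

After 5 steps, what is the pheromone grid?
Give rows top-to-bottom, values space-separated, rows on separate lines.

After step 1: ants at (0,1),(3,1),(2,2)
  0 1 0 0
  0 0 0 0
  0 0 4 0
  0 4 0 0
  0 0 0 0
After step 2: ants at (0,2),(2,1),(1,2)
  0 0 1 0
  0 0 1 0
  0 1 3 0
  0 3 0 0
  0 0 0 0
After step 3: ants at (1,2),(2,2),(2,2)
  0 0 0 0
  0 0 2 0
  0 0 6 0
  0 2 0 0
  0 0 0 0
After step 4: ants at (2,2),(1,2),(1,2)
  0 0 0 0
  0 0 5 0
  0 0 7 0
  0 1 0 0
  0 0 0 0
After step 5: ants at (1,2),(2,2),(2,2)
  0 0 0 0
  0 0 6 0
  0 0 10 0
  0 0 0 0
  0 0 0 0

0 0 0 0
0 0 6 0
0 0 10 0
0 0 0 0
0 0 0 0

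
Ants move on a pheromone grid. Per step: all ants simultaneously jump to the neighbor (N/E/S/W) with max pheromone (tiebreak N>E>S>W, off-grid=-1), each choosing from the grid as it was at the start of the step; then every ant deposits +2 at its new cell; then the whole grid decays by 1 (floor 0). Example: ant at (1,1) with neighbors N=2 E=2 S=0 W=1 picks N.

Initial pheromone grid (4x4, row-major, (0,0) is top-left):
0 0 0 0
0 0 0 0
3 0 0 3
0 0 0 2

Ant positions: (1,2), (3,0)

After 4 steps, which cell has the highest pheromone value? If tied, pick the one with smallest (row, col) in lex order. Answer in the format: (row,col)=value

Step 1: ant0:(1,2)->N->(0,2) | ant1:(3,0)->N->(2,0)
  grid max=4 at (2,0)
Step 2: ant0:(0,2)->E->(0,3) | ant1:(2,0)->N->(1,0)
  grid max=3 at (2,0)
Step 3: ant0:(0,3)->S->(1,3) | ant1:(1,0)->S->(2,0)
  grid max=4 at (2,0)
Step 4: ant0:(1,3)->N->(0,3) | ant1:(2,0)->N->(1,0)
  grid max=3 at (2,0)
Final grid:
  0 0 0 1
  1 0 0 0
  3 0 0 0
  0 0 0 0
Max pheromone 3 at (2,0)

Answer: (2,0)=3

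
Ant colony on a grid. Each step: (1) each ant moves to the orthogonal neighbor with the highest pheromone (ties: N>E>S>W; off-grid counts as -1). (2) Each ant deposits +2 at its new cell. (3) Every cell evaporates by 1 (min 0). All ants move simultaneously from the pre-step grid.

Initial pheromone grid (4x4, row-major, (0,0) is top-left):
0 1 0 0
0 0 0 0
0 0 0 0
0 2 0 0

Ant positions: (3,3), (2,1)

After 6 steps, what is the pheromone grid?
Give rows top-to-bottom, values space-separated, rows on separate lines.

After step 1: ants at (2,3),(3,1)
  0 0 0 0
  0 0 0 0
  0 0 0 1
  0 3 0 0
After step 2: ants at (1,3),(2,1)
  0 0 0 0
  0 0 0 1
  0 1 0 0
  0 2 0 0
After step 3: ants at (0,3),(3,1)
  0 0 0 1
  0 0 0 0
  0 0 0 0
  0 3 0 0
After step 4: ants at (1,3),(2,1)
  0 0 0 0
  0 0 0 1
  0 1 0 0
  0 2 0 0
After step 5: ants at (0,3),(3,1)
  0 0 0 1
  0 0 0 0
  0 0 0 0
  0 3 0 0
After step 6: ants at (1,3),(2,1)
  0 0 0 0
  0 0 0 1
  0 1 0 0
  0 2 0 0

0 0 0 0
0 0 0 1
0 1 0 0
0 2 0 0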